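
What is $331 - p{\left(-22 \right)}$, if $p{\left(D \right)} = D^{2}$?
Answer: $-153$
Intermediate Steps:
$331 - p{\left(-22 \right)} = 331 - \left(-22\right)^{2} = 331 - 484 = -153$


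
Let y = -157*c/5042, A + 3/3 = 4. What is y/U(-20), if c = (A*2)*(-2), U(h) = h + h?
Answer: -471/50420 ≈ -0.0093415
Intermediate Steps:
A = 3 (A = -1 + 4 = 3)
U(h) = 2*h
c = -12 (c = (3*2)*(-2) = 6*(-2) = -12)
y = 942/2521 (y = -157*(-12)/5042 = 1884*(1/5042) = 942/2521 ≈ 0.37366)
y/U(-20) = 942/(2521*((2*(-20)))) = (942/2521)/(-40) = (942/2521)*(-1/40) = -471/50420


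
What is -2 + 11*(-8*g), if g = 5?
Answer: -442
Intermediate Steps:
-2 + 11*(-8*g) = -2 + 11*(-8*5) = -2 + 11*(-40) = -2 - 440 = -442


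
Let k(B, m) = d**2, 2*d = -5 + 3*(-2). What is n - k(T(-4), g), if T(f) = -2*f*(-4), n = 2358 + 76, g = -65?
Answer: 9615/4 ≈ 2403.8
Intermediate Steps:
d = -11/2 (d = (-5 + 3*(-2))/2 = (-5 - 6)/2 = (1/2)*(-11) = -11/2 ≈ -5.5000)
n = 2434
T(f) = 8*f
k(B, m) = 121/4 (k(B, m) = (-11/2)**2 = 121/4)
n - k(T(-4), g) = 2434 - 1*121/4 = 2434 - 121/4 = 9615/4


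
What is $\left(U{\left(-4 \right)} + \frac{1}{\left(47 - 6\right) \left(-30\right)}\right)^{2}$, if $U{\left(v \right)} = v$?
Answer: $\frac{24216241}{1512900} \approx 16.007$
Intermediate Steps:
$\left(U{\left(-4 \right)} + \frac{1}{\left(47 - 6\right) \left(-30\right)}\right)^{2} = \left(-4 + \frac{1}{\left(47 - 6\right) \left(-30\right)}\right)^{2} = \left(-4 + \frac{1}{41} \left(- \frac{1}{30}\right)\right)^{2} = \left(-4 - \frac{1}{1230}\right)^{2} = \left(- \frac{4921}{1230}\right)^{2} = \frac{24216241}{1512900}$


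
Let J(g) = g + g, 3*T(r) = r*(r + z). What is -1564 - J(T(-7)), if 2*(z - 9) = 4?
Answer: -4636/3 ≈ -1545.3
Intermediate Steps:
z = 11 (z = 9 + (½)*4 = 9 + 2 = 11)
T(r) = r*(11 + r)/3 (T(r) = (r*(r + 11))/3 = (r*(11 + r))/3 = r*(11 + r)/3)
J(g) = 2*g
-1564 - J(T(-7)) = -1564 - 2*(⅓)*(-7)*(11 - 7) = -1564 - 2*(⅓)*(-7)*4 = -1564 - 2*(-28)/3 = -1564 - 1*(-56/3) = -1564 + 56/3 = -4636/3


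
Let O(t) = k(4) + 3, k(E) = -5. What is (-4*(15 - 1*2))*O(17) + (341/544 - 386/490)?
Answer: 13839673/133280 ≈ 103.84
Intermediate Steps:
O(t) = -2 (O(t) = -5 + 3 = -2)
(-4*(15 - 1*2))*O(17) + (341/544 - 386/490) = -4*(15 - 1*2)*(-2) + (341/544 - 386/490) = -4*(15 - 2)*(-2) + (341*(1/544) - 386*1/490) = -4*13*(-2) + (341/544 - 193/245) = -52*(-2) - 21447/133280 = 104 - 21447/133280 = 13839673/133280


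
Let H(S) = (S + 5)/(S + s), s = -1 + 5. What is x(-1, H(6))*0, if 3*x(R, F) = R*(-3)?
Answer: 0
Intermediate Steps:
s = 4
H(S) = (5 + S)/(4 + S) (H(S) = (S + 5)/(S + 4) = (5 + S)/(4 + S))
x(R, F) = -R (x(R, F) = (R*(-3))/3 = (-3*R)/3 = -R)
x(-1, H(6))*0 = -1*(-1)*0 = 1*0 = 0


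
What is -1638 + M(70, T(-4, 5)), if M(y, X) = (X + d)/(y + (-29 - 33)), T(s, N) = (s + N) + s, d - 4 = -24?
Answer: -13127/8 ≈ -1640.9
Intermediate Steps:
d = -20 (d = 4 - 24 = -20)
T(s, N) = N + 2*s (T(s, N) = (N + s) + s = N + 2*s)
M(y, X) = (-20 + X)/(-62 + y) (M(y, X) = (X - 20)/(y + (-29 - 33)) = (-20 + X)/(y - 62) = (-20 + X)/(-62 + y))
-1638 + M(70, T(-4, 5)) = -1638 + (-20 + (5 + 2*(-4)))/(-62 + 70) = -1638 + (-20 + (5 - 8))/8 = -1638 + (-20 - 3)/8 = -1638 + (⅛)*(-23) = -1638 - 23/8 = -13127/8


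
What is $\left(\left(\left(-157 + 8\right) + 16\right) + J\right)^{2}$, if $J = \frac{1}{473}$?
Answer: $\frac{3957416464}{223729} \approx 17688.0$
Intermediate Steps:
$J = \frac{1}{473} \approx 0.0021142$
$\left(\left(\left(-157 + 8\right) + 16\right) + J\right)^{2} = \left(\left(\left(-157 + 8\right) + 16\right) + \frac{1}{473}\right)^{2} = \left(\left(-149 + 16\right) + \frac{1}{473}\right)^{2} = \left(-133 + \frac{1}{473}\right)^{2} = \left(- \frac{62908}{473}\right)^{2} = \frac{3957416464}{223729}$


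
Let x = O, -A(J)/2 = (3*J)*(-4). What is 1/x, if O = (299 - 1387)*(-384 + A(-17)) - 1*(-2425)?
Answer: 1/864121 ≈ 1.1572e-6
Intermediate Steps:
A(J) = 24*J (A(J) = -2*3*J*(-4) = -(-24)*J = 24*J)
O = 864121 (O = (299 - 1387)*(-384 + 24*(-17)) - 1*(-2425) = -1088*(-384 - 408) + 2425 = -1088*(-792) + 2425 = 861696 + 2425 = 864121)
x = 864121
1/x = 1/864121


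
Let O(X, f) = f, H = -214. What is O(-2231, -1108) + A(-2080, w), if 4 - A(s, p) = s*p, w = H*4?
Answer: -1781584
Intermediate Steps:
w = -856 (w = -214*4 = -856)
A(s, p) = 4 - p*s (A(s, p) = 4 - s*p = 4 - p*s)
O(-2231, -1108) + A(-2080, w) = -1108 + (4 - 1*(-856)*(-2080)) = -1108 + (4 - 1780480) = -1108 - 1780476 = -1781584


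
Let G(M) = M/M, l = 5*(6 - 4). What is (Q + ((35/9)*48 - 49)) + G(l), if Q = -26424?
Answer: -78856/3 ≈ -26285.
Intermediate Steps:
l = 10 (l = 5*2 = 10)
G(M) = 1
(Q + ((35/9)*48 - 49)) + G(l) = (-26424 + ((35/9)*48 - 49)) + 1 = (-26424 + (560/3 - 49)) + 1 = (-26424 + 413/3) + 1 = -78859/3 + 1 = -78856/3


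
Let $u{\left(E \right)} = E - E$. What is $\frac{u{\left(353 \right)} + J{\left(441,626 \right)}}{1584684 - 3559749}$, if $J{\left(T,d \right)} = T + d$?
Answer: $- \frac{1067}{1975065} \approx -0.00054024$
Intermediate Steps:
$u{\left(E \right)} = 0$
$\frac{u{\left(353 \right)} + J{\left(441,626 \right)}}{1584684 - 3559749} = \frac{0 + \left(441 + 626\right)}{1584684 - 3559749} = \frac{0 + 1067}{1584684 - 3559749} = \frac{1067}{-1975065} = 1067 \left(- \frac{1}{1975065}\right) = - \frac{1067}{1975065}$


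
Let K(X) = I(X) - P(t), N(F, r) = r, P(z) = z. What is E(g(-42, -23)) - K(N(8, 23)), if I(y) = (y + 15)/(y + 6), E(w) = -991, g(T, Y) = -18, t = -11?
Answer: -29096/29 ≈ -1003.3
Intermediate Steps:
I(y) = (15 + y)/(6 + y)
K(X) = 11 + (15 + X)/(6 + X) (K(X) = (15 + X)/(6 + X) - 1*(-11) = (15 + X)/(6 + X) + 11 = 11 + (15 + X)/(6 + X))
E(g(-42, -23)) - K(N(8, 23)) = -991 - 3*(27 + 4*23)/(6 + 23) = -991 - 3*(27 + 92)/29 = -991 - 3*119/29 = -991 - 1*357/29 = -991 - 357/29 = -29096/29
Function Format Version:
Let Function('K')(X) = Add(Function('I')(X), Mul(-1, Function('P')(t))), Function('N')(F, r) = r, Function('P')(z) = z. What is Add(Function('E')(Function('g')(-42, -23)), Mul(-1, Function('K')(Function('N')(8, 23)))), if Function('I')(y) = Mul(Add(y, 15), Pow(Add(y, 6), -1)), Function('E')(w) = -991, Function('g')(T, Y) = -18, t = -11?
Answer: Rational(-29096, 29) ≈ -1003.3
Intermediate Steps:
Function('I')(y) = Mul(Pow(Add(6, y), -1), Add(15, y)) (Function('I')(y) = Mul(Add(15, y), Pow(Add(6, y), -1)) = Mul(Pow(Add(6, y), -1), Add(15, y)))
Function('K')(X) = Add(11, Mul(Pow(Add(6, X), -1), Add(15, X))) (Function('K')(X) = Add(Mul(Pow(Add(6, X), -1), Add(15, X)), Mul(-1, -11)) = Add(Mul(Pow(Add(6, X), -1), Add(15, X)), 11) = Add(11, Mul(Pow(Add(6, X), -1), Add(15, X))))
Add(Function('E')(Function('g')(-42, -23)), Mul(-1, Function('K')(Function('N')(8, 23)))) = Add(-991, Mul(-1, Mul(3, Pow(Add(6, 23), -1), Add(27, Mul(4, 23))))) = Add(-991, Mul(-1, Mul(3, Pow(29, -1), Add(27, 92)))) = Add(-991, Mul(-1, Mul(3, Rational(1, 29), 119))) = Add(-991, Mul(-1, Rational(357, 29))) = Add(-991, Rational(-357, 29)) = Rational(-29096, 29)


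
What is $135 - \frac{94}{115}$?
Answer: $\frac{15431}{115} \approx 134.18$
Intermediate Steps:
$135 - \frac{94}{115} = \frac{15431}{115}$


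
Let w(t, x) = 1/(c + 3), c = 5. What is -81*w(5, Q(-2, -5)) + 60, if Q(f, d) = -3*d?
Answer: 399/8 ≈ 49.875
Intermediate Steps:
w(t, x) = 1/8 (w(t, x) = 1/(5 + 3) = 1/8)
-81*w(5, Q(-2, -5)) + 60 = -81*1/8 + 60 = -81/8 + 60 = 399/8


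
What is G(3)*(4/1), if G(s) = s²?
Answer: 36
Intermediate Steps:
G(3)*(4/1) = 3²*(4/1) = 9*(4*1) = 9*4 = 36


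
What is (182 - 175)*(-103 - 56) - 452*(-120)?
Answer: 53127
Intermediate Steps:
(182 - 175)*(-103 - 56) - 452*(-120) = 7*(-159) + 54240 = -1113 + 54240 = 53127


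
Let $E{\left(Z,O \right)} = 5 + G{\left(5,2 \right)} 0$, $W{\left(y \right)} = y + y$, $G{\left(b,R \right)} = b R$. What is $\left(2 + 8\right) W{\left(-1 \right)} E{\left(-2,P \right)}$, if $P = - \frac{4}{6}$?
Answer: $-100$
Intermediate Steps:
$P = - \frac{2}{3}$ ($P = \left(-4\right) \frac{1}{6} = - \frac{2}{3} \approx -0.66667$)
$G{\left(b,R \right)} = R b$
$W{\left(y \right)} = 2 y$
$E{\left(Z,O \right)} = 5$ ($E{\left(Z,O \right)} = 5 + 2 \cdot 5 \cdot 0 = 5 + 10 \cdot 0 = 5 + 0 = 5$)
$\left(2 + 8\right) W{\left(-1 \right)} E{\left(-2,P \right)} = \left(2 + 8\right) 2 \left(-1\right) 5 = 10 \left(-2\right) 5 = \left(-20\right) 5 = -100$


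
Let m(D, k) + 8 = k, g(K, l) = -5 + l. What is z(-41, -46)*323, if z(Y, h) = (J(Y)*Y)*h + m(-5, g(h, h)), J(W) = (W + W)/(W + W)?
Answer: 590121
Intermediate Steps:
m(D, k) = -8 + k
J(W) = 1 (J(W) = (2*W)/((2*W)) = (2*W)*(1/(2*W)) = 1)
z(Y, h) = -13 + h + Y*h (z(Y, h) = (1*Y)*h + (-8 + (-5 + h)) = Y*h + (-13 + h) = -13 + h + Y*h)
z(-41, -46)*323 = (-13 - 46 - 41*(-46))*323 = (-13 - 46 + 1886)*323 = 1827*323 = 590121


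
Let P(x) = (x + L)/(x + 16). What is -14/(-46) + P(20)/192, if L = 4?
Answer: 2039/6624 ≈ 0.30782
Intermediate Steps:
P(x) = (4 + x)/(16 + x) (P(x) = (x + 4)/(x + 16) = (4 + x)/(16 + x))
-14/(-46) + P(20)/192 = -14/(-46) + ((4 + 20)/(16 + 20))/192 = -14*(-1/46) + (24/36)*(1/192) = 7/23 + ((1/36)*24)*(1/192) = 7/23 + (2/3)*(1/192) = 7/23 + 1/288 = 2039/6624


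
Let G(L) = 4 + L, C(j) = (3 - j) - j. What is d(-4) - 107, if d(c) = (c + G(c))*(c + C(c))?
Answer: -135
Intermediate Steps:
C(j) = 3 - 2*j
d(c) = (3 - c)*(4 + 2*c) (d(c) = (c + (4 + c))*(c + (3 - 2*c)) = (4 + 2*c)*(3 - c) = (3 - c)*(4 + 2*c))
d(-4) - 107 = (12 - 2*(-4)² + 2*(-4)) - 107 = (12 - 2*16 - 8) - 107 = (12 - 32 - 8) - 107 = -28 - 107 = -135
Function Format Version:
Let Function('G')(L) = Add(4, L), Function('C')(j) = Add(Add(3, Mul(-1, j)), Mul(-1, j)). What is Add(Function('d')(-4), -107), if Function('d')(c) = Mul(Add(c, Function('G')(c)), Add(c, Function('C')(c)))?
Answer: -135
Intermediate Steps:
Function('C')(j) = Add(3, Mul(-2, j))
Function('d')(c) = Mul(Add(3, Mul(-1, c)), Add(4, Mul(2, c))) (Function('d')(c) = Mul(Add(c, Add(4, c)), Add(c, Add(3, Mul(-2, c)))) = Mul(Add(4, Mul(2, c)), Add(3, Mul(-1, c))) = Mul(Add(3, Mul(-1, c)), Add(4, Mul(2, c))))
Add(Function('d')(-4), -107) = Add(Add(12, Mul(-2, Pow(-4, 2)), Mul(2, -4)), -107) = Add(Add(12, Mul(-2, 16), -8), -107) = Add(Add(12, -32, -8), -107) = Add(-28, -107) = -135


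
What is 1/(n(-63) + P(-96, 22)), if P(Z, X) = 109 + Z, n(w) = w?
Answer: -1/50 ≈ -0.020000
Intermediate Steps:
1/(n(-63) + P(-96, 22)) = 1/(-63 + (109 - 96)) = 1/(-63 + 13) = 1/(-50) = -1/50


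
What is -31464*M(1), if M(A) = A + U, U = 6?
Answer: -220248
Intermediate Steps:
M(A) = 6 + A (M(A) = A + 6 = 6 + A)
-31464*M(1) = -31464*(6 + 1) = -31464*7 = -220248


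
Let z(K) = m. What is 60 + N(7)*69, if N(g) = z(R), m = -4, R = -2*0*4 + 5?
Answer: -216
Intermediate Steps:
R = 5 (R = 0*4 + 5 = 0 + 5 = 5)
z(K) = -4
N(g) = -4
60 + N(7)*69 = 60 - 4*69 = 60 - 276 = -216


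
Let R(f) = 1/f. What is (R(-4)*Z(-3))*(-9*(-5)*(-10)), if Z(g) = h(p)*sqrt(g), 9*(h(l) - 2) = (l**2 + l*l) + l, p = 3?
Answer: 975*I*sqrt(3)/2 ≈ 844.38*I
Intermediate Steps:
h(l) = 2 + l/9 + 2*l**2/9 (h(l) = 2 + ((l**2 + l*l) + l)/9 = 2 + ((l**2 + l**2) + l)/9 = 2 + (2*l**2 + l)/9 = 2 + (l + 2*l**2)/9 = 2 + (l/9 + 2*l**2/9) = 2 + l/9 + 2*l**2/9)
Z(g) = 13*sqrt(g)/3 (Z(g) = (2 + (1/9)*3 + (2/9)*3**2)*sqrt(g) = (2 + 1/3 + (2/9)*9)*sqrt(g) = (2 + 1/3 + 2)*sqrt(g) = 13*sqrt(g)/3)
(R(-4)*Z(-3))*(-9*(-5)*(-10)) = ((13*sqrt(-3)/3)/(-4))*(-9*(-5)*(-10)) = (-13*I*sqrt(3)/12)*(45*(-10)) = -13*I*sqrt(3)/12*(-450) = 975*I*sqrt(3)/2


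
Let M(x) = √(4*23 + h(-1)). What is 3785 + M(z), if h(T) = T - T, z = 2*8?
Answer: 3785 + 2*√23 ≈ 3794.6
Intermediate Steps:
z = 16
h(T) = 0
M(x) = 2*√23 (M(x) = √(4*23 + 0) = √(92 + 0) = √92 = 2*√23)
3785 + M(z) = 3785 + 2*√23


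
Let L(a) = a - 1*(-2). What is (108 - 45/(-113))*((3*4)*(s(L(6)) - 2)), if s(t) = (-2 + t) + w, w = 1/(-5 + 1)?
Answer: 551205/113 ≈ 4877.9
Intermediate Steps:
w = -¼ (w = 1/(-4) = -¼ ≈ -0.25000)
L(a) = 2 + a (L(a) = a + 2 = 2 + a)
s(t) = -9/4 + t (s(t) = (-2 + t) - ¼ = -9/4 + t)
(108 - 45/(-113))*((3*4)*(s(L(6)) - 2)) = (108 - 45/(-113))*((3*4)*((-9/4 + (2 + 6)) - 2)) = (108 - 45*(-1/113))*(12*((-9/4 + 8) - 2)) = (108 + 45/113)*(12*(23/4 - 2)) = 12249*(12*(15/4))/113 = (12249/113)*45 = 551205/113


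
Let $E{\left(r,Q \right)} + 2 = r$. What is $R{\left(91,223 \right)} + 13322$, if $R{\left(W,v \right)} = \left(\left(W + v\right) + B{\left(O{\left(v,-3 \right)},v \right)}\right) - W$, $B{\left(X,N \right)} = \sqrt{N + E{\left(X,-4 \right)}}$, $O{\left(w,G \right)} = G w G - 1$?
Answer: $13545 + \sqrt{2227} \approx 13592.0$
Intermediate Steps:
$E{\left(r,Q \right)} = -2 + r$
$O{\left(w,G \right)} = -1 + w G^{2}$ ($O{\left(w,G \right)} = w G^{2} - 1 = -1 + w G^{2}$)
$B{\left(X,N \right)} = \sqrt{-2 + N + X}$ ($B{\left(X,N \right)} = \sqrt{N + \left(-2 + X\right)} = \sqrt{-2 + N + X}$)
$R{\left(W,v \right)} = v + \sqrt{-3 + 10 v}$ ($R{\left(W,v \right)} = \left(\left(W + v\right) + \sqrt{-2 + v + \left(-1 + v \left(-3\right)^{2}\right)}\right) - W = \left(\left(W + v\right) + \sqrt{-2 + v + \left(-1 + v 9\right)}\right) - W = \left(\left(W + v\right) + \sqrt{-2 + v + \left(-1 + 9 v\right)}\right) - W = \left(\left(W + v\right) + \sqrt{-3 + 10 v}\right) - W = \left(W + v + \sqrt{-3 + 10 v}\right) - W = v + \sqrt{-3 + 10 v}$)
$R{\left(91,223 \right)} + 13322 = \left(223 + \sqrt{-3 + 10 \cdot 223}\right) + 13322 = \left(223 + \sqrt{-3 + 2230}\right) + 13322 = \left(223 + \sqrt{2227}\right) + 13322 = 13545 + \sqrt{2227}$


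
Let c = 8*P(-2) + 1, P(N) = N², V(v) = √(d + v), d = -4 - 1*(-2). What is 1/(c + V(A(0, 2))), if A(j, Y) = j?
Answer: 33/1091 - I*√2/1091 ≈ 0.030247 - 0.0012963*I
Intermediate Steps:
d = -2 (d = -4 + 2 = -2)
V(v) = √(-2 + v)
c = 33 (c = 8*(-2)² + 1 = 8*4 + 1 = 32 + 1 = 33)
1/(c + V(A(0, 2))) = 1/(33 + √(-2 + 0)) = 1/(33 + √(-2)) = 1/(33 + I*√2)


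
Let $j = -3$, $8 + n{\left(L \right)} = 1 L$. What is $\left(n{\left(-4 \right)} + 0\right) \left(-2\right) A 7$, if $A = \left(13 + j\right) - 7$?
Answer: $504$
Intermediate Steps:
$n{\left(L \right)} = -8 + L$ ($n{\left(L \right)} = -8 + 1 L = -8 + L$)
$A = 3$ ($A = \left(13 - 3\right) - 7 = 10 - 7 = 3$)
$\left(n{\left(-4 \right)} + 0\right) \left(-2\right) A 7 = \left(\left(-8 - 4\right) + 0\right) \left(-2\right) 3 \cdot 7 = \left(-12 + 0\right) \left(-2\right) 3 \cdot 7 = \left(-12\right) \left(-2\right) 3 \cdot 7 = 24 \cdot 3 \cdot 7 = 72 \cdot 7 = 504$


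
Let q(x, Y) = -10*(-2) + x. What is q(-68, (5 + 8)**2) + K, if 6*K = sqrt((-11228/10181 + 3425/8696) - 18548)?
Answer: -48 + I*sqrt(36347423662870334834)/265601928 ≈ -48.0 + 22.699*I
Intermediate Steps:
K = I*sqrt(36347423662870334834)/265601928 (K = sqrt((-11228/10181 + 3425/8696) - 18548)/6 = sqrt(-62768763/88533976 - 18548)/6 = sqrt(-1642190955611/88533976)/6 = (I*sqrt(36347423662870334834)/44266988)/6 = I*sqrt(36347423662870334834)/265601928 ≈ 22.699*I)
q(x, Y) = 20 + x
q(-68, (5 + 8)**2) + K = (20 - 68) + I*sqrt(36347423662870334834)/265601928 = -48 + I*sqrt(36347423662870334834)/265601928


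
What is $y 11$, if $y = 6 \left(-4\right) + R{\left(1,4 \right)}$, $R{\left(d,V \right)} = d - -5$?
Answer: $-198$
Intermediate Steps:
$R{\left(d,V \right)} = 5 + d$ ($R{\left(d,V \right)} = d + 5 = 5 + d$)
$y = -18$ ($y = 6 \left(-4\right) + \left(5 + 1\right) = -24 + 6 = -18$)
$y 11 = \left(-18\right) 11 = -198$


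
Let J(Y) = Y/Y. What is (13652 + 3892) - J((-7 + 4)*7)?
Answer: 17543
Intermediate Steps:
J(Y) = 1
(13652 + 3892) - J((-7 + 4)*7) = (13652 + 3892) - 1*1 = 17544 - 1 = 17543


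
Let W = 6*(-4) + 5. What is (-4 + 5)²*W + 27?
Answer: 8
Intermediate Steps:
W = -19 (W = -24 + 5 = -19)
(-4 + 5)²*W + 27 = (-4 + 5)²*(-19) + 27 = 1²*(-19) + 27 = 1*(-19) + 27 = -19 + 27 = 8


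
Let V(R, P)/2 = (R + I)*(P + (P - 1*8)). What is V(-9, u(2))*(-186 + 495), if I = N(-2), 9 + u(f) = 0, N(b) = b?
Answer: 176748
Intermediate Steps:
u(f) = -9 (u(f) = -9 + 0 = -9)
I = -2
V(R, P) = 2*(-8 + 2*P)*(-2 + R) (V(R, P) = 2*((R - 2)*(P + (P - 1*8))) = 2*((-2 + R)*(P + (P - 8))) = 2*((-2 + R)*(P + (-8 + P))) = 2*((-2 + R)*(-8 + 2*P)) = 2*((-8 + 2*P)*(-2 + R)) = 2*(-8 + 2*P)*(-2 + R))
V(-9, u(2))*(-186 + 495) = (32 - 16*(-9) - 8*(-9) + 4*(-9)*(-9))*(-186 + 495) = (32 + 144 + 72 + 324)*309 = 572*309 = 176748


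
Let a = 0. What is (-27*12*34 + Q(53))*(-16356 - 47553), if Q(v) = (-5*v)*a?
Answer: 704021544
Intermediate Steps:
Q(v) = 0 (Q(v) = -5*v*0 = 0)
(-27*12*34 + Q(53))*(-16356 - 47553) = (-27*12*34 + 0)*(-16356 - 47553) = (-324*34 + 0)*(-63909) = (-11016 + 0)*(-63909) = -11016*(-63909) = 704021544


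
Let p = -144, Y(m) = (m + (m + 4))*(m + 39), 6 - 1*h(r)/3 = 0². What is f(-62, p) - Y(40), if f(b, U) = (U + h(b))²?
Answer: 9240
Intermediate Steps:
h(r) = 18 (h(r) = 18 - 3*0² = 18 - 3*0 = 18 + 0 = 18)
Y(m) = (4 + 2*m)*(39 + m) (Y(m) = (m + (4 + m))*(39 + m) = (4 + 2*m)*(39 + m))
f(b, U) = (18 + U)² (f(b, U) = (U + 18)² = (18 + U)²)
f(-62, p) - Y(40) = (18 - 144)² - (156 + 2*40² + 82*40) = (-126)² - (156 + 2*1600 + 3280) = 15876 - (156 + 3200 + 3280) = 15876 - 1*6636 = 15876 - 6636 = 9240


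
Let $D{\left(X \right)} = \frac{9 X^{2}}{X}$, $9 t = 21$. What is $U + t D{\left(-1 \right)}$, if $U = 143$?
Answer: $122$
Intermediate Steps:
$t = \frac{7}{3}$ ($t = \frac{1}{9} \cdot 21 = \frac{7}{3} \approx 2.3333$)
$D{\left(X \right)} = 9 X$
$U + t D{\left(-1 \right)} = 143 + \frac{7 \cdot 9 \left(-1\right)}{3} = 143 + \frac{7}{3} \left(-9\right) = 143 - 21 = 122$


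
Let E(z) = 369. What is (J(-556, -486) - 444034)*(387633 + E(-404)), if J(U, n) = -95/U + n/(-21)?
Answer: -335251108743591/1946 ≈ -1.7228e+11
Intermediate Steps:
J(U, n) = -95/U - n/21 (J(U, n) = -95/U + n*(-1/21) = -95/U - n/21)
(J(-556, -486) - 444034)*(387633 + E(-404)) = ((-95/(-556) - 1/21*(-486)) - 444034)*(387633 + 369) = ((-95*(-1/556) + 162/7) - 444034)*388002 = ((95/556 + 162/7) - 444034)*388002 = (90737/3892 - 444034)*388002 = -1728089591/3892*388002 = -335251108743591/1946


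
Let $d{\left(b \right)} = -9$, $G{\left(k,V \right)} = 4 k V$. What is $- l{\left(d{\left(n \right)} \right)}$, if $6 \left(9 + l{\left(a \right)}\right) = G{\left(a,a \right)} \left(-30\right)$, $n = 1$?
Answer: $1629$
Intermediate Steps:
$G{\left(k,V \right)} = 4 V k$
$l{\left(a \right)} = -9 - 20 a^{2}$ ($l{\left(a \right)} = -9 + \frac{4 a a \left(-30\right)}{6} = -9 + \frac{4 a^{2} \left(-30\right)}{6} = -9 + \frac{\left(-120\right) a^{2}}{6} = -9 - 20 a^{2}$)
$- l{\left(d{\left(n \right)} \right)} = - (-9 - 20 \left(-9\right)^{2}) = - (-9 - 1620) = \left(-1\right) \left(-1629\right) = 1629$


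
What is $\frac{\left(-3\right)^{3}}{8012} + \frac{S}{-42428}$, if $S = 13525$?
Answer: $- \frac{6844241}{21245821} \approx -0.32215$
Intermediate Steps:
$\frac{\left(-3\right)^{3}}{8012} + \frac{S}{-42428} = \frac{\left(-3\right)^{3}}{8012} + \frac{13525}{-42428} = \left(-27\right) \frac{1}{8012} + 13525 \left(- \frac{1}{42428}\right) = - \frac{27}{8012} - \frac{13525}{42428} = - \frac{6844241}{21245821}$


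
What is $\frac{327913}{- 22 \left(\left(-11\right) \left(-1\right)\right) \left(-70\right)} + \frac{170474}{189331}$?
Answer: $\frac{64971925763}{3207267140} \approx 20.258$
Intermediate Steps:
$\frac{327913}{- 22 \left(\left(-11\right) \left(-1\right)\right) \left(-70\right)} + \frac{170474}{189331} = \frac{327913}{\left(-22\right) 11 \left(-70\right)} + 170474 \cdot \frac{1}{189331} = \frac{327913}{\left(-242\right) \left(-70\right)} + \frac{170474}{189331} = \frac{327913}{16940} + \frac{170474}{189331} = \frac{64971925763}{3207267140}$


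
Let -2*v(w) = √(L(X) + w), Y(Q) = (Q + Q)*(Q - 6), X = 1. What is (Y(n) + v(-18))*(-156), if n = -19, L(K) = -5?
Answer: -148200 + 78*I*√23 ≈ -1.482e+5 + 374.07*I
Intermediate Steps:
Y(Q) = 2*Q*(-6 + Q) (Y(Q) = (2*Q)*(-6 + Q) = 2*Q*(-6 + Q))
v(w) = -√(-5 + w)/2
(Y(n) + v(-18))*(-156) = (2*(-19)*(-6 - 19) - √(-5 - 18)/2)*(-156) = (2*(-19)*(-25) - I*√23/2)*(-156) = (950 - I*√23/2)*(-156) = -148200 + 78*I*√23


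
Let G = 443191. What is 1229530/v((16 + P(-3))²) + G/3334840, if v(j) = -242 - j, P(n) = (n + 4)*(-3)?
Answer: -4100103673699/1370619240 ≈ -2991.4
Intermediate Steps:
P(n) = -12 - 3*n (P(n) = (4 + n)*(-3) = -12 - 3*n)
1229530/v((16 + P(-3))²) + G/3334840 = 1229530/(-242 - (16 + (-12 - 3*(-3)))²) + 443191/3334840 = 1229530/(-242 - (16 + (-12 + 9))²) + 443191*(1/3334840) = 1229530/(-242 - (16 - 3)²) + 443191/3334840 = 1229530/(-242 - 1*13²) + 443191/3334840 = 1229530/(-242 - 1*169) + 443191/3334840 = 1229530/(-242 - 169) + 443191/3334840 = 1229530/(-411) + 443191/3334840 = 1229530*(-1/411) + 443191/3334840 = -1229530/411 + 443191/3334840 = -4100103673699/1370619240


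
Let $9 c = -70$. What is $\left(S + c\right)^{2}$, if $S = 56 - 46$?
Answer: $\frac{400}{81} \approx 4.9383$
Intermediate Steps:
$S = 10$
$c = - \frac{70}{9}$ ($c = \frac{1}{9} \left(-70\right) = - \frac{70}{9} \approx -7.7778$)
$\left(S + c\right)^{2} = \left(10 - \frac{70}{9}\right)^{2} = \left(\frac{20}{9}\right)^{2} = \frac{400}{81}$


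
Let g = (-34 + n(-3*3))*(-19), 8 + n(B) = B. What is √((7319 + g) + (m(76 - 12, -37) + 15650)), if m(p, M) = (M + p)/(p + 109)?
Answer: √716445073/173 ≈ 154.72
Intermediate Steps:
n(B) = -8 + B
g = 969 (g = (-34 + (-8 - 3*3))*(-19) = (-34 + (-8 - 9))*(-19) = (-34 - 17)*(-19) = -51*(-19) = 969)
m(p, M) = (M + p)/(109 + p)
√((7319 + g) + (m(76 - 12, -37) + 15650)) = √((7319 + 969) + ((-37 + (76 - 12))/(109 + (76 - 12)) + 15650)) = √(8288 + ((-37 + 64)/(109 + 64) + 15650)) = √(8288 + (27/173 + 15650)) = √(8288 + 2707477/173) = √(4141301/173) = √716445073/173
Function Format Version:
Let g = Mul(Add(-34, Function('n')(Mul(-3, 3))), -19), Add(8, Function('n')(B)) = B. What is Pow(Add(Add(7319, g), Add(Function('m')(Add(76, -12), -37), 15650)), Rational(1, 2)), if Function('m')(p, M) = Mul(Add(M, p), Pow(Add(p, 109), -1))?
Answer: Mul(Rational(1, 173), Pow(716445073, Rational(1, 2))) ≈ 154.72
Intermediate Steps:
Function('n')(B) = Add(-8, B)
g = 969 (g = Mul(Add(-34, Add(-8, Mul(-3, 3))), -19) = Mul(Add(-34, Add(-8, -9)), -19) = Mul(Add(-34, -17), -19) = Mul(-51, -19) = 969)
Function('m')(p, M) = Mul(Pow(Add(109, p), -1), Add(M, p)) (Function('m')(p, M) = Mul(Add(M, p), Pow(Add(109, p), -1)) = Mul(Pow(Add(109, p), -1), Add(M, p)))
Pow(Add(Add(7319, g), Add(Function('m')(Add(76, -12), -37), 15650)), Rational(1, 2)) = Pow(Add(Add(7319, 969), Add(Mul(Pow(Add(109, Add(76, -12)), -1), Add(-37, Add(76, -12))), 15650)), Rational(1, 2)) = Pow(Add(8288, Add(Mul(Pow(Add(109, 64), -1), Add(-37, 64)), 15650)), Rational(1, 2)) = Pow(Add(8288, Add(Mul(Pow(173, -1), 27), 15650)), Rational(1, 2)) = Pow(Add(8288, Add(Mul(Rational(1, 173), 27), 15650)), Rational(1, 2)) = Pow(Add(8288, Add(Rational(27, 173), 15650)), Rational(1, 2)) = Pow(Add(8288, Rational(2707477, 173)), Rational(1, 2)) = Pow(Rational(4141301, 173), Rational(1, 2)) = Mul(Rational(1, 173), Pow(716445073, Rational(1, 2)))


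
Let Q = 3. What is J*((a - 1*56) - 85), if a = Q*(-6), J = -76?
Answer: 12084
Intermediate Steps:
a = -18 (a = 3*(-6) = -18)
J*((a - 1*56) - 85) = -76*((-18 - 1*56) - 85) = -76*((-18 - 56) - 85) = -76*(-74 - 85) = -76*(-159) = 12084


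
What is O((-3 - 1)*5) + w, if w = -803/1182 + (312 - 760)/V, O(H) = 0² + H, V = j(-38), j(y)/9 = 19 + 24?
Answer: -3329659/152478 ≈ -21.837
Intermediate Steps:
j(y) = 387 (j(y) = 9*(19 + 24) = 9*43 = 387)
V = 387
O(H) = H (O(H) = 0 + H = H)
w = -280099/152478 (w = -803/1182 + (312 - 760)/387 = -803*1/1182 - 448*1/387 = -803/1182 - 448/387 = -280099/152478 ≈ -1.8370)
O((-3 - 1)*5) + w = (-3 - 1)*5 - 280099/152478 = -4*5 - 280099/152478 = -20 - 280099/152478 = -3329659/152478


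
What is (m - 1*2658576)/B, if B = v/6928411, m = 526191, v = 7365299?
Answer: -14774039690235/7365299 ≈ -2.0059e+6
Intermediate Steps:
B = 7365299/6928411 ≈ 1.0631
(m - 1*2658576)/B = (526191 - 1*2658576)/(7365299/6928411) = (526191 - 2658576)*(6928411/7365299) = -2132385*6928411/7365299 = -14774039690235/7365299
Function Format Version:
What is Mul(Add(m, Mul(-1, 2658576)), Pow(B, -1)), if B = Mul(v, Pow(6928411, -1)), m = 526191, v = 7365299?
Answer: Rational(-14774039690235, 7365299) ≈ -2.0059e+6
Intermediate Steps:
B = Rational(7365299, 6928411) (B = Mul(7365299, Pow(6928411, -1)) = Mul(7365299, Rational(1, 6928411)) = Rational(7365299, 6928411) ≈ 1.0631)
Mul(Add(m, Mul(-1, 2658576)), Pow(B, -1)) = Mul(Add(526191, Mul(-1, 2658576)), Pow(Rational(7365299, 6928411), -1)) = Mul(Add(526191, -2658576), Rational(6928411, 7365299)) = Mul(-2132385, Rational(6928411, 7365299)) = Rational(-14774039690235, 7365299)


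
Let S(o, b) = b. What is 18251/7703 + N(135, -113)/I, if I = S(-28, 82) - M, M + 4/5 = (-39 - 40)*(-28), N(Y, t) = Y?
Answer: 189100621/82006138 ≈ 2.3059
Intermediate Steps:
M = 11056/5 (M = -4/5 + (-39 - 40)*(-28) = -4/5 - 79*(-28) = -4/5 + 2212 = 11056/5 ≈ 2211.2)
I = -10646/5 (I = 82 - 1*11056/5 = 82 - 11056/5 = -10646/5 ≈ -2129.2)
18251/7703 + N(135, -113)/I = 18251/7703 + 135/(-10646/5) = 18251*(1/7703) + 135*(-5/10646) = 18251/7703 - 675/10646 = 189100621/82006138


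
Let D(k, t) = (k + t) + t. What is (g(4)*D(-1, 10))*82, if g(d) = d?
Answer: 6232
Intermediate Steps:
D(k, t) = k + 2*t
(g(4)*D(-1, 10))*82 = (4*(-1 + 2*10))*82 = (4*(-1 + 20))*82 = (4*19)*82 = 76*82 = 6232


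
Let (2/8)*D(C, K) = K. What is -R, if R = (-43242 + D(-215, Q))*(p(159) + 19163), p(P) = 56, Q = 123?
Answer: 821612250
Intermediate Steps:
D(C, K) = 4*K
R = -821612250 (R = (-43242 + 4*123)*(56 + 19163) = (-43242 + 492)*19219 = -42750*19219 = -821612250)
-R = -1*(-821612250) = 821612250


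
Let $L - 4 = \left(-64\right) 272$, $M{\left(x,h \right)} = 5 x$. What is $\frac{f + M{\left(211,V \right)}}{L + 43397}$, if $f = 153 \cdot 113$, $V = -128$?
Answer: $\frac{18344}{25993} \approx 0.70573$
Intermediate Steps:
$f = 17289$
$L = -17404$ ($L = 4 - 17408 = -17404$)
$\frac{f + M{\left(211,V \right)}}{L + 43397} = \frac{17289 + 5 \cdot 211}{-17404 + 43397} = \frac{17289 + 1055}{25993} = 18344 \cdot \frac{1}{25993} = \frac{18344}{25993}$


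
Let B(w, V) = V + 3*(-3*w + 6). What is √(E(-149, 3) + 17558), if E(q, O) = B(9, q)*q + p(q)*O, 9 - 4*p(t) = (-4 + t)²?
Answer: 2*√7899 ≈ 177.75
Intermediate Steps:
p(t) = 9/4 - (-4 + t)²/4
B(w, V) = 18 + V - 9*w (B(w, V) = V + 3*(6 - 3*w) = V + (18 - 9*w) = 18 + V - 9*w)
E(q, O) = O*(9/4 - (-4 + q)²/4) + q*(-63 + q) (E(q, O) = (18 + q - 9*9)*q + (9/4 - (-4 + q)²/4)*O = (18 + q - 81)*q + O*(9/4 - (-4 + q)²/4) = (-63 + q)*q + O*(9/4 - (-4 + q)²/4) = q*(-63 + q) + O*(9/4 - (-4 + q)²/4) = O*(9/4 - (-4 + q)²/4) + q*(-63 + q))
√(E(-149, 3) + 17558) = √((-149*(-63 - 149) - ¼*3*(-9 + (-4 - 149)²)) + 17558) = √((-149*(-212) - ¼*3*(-9 + (-153)²)) + 17558) = √((31588 - ¼*3*(-9 + 23409)) + 17558) = √((31588 - ¼*3*23400) + 17558) = √((31588 - 17550) + 17558) = √(14038 + 17558) = √31596 = 2*√7899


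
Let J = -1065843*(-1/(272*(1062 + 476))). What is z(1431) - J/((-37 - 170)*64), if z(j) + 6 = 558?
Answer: 14778979357/26773504 ≈ 552.00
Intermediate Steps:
z(j) = 552 (z(j) = -6 + 558 = 552)
J = 1065843/418336 (J = -1065843/((-272*1538)) = -1065843/(-418336) = -1065843*(-1/418336) = 1065843/418336 ≈ 2.5478)
z(1431) - J/((-37 - 170)*64) = 552 - 1065843/(418336*((-37 - 170)*64)) = 552 - 1065843/(418336*((-207*64))) = 552 - 1065843/(418336*(-13248)) = 552 - 1065843*(-1)/(418336*13248) = 552 - 1*(-5149/26773504) = 552 + 5149/26773504 = 14778979357/26773504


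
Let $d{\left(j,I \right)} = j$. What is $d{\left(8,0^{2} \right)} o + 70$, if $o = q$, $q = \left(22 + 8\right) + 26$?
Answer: $518$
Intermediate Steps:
$q = 56$ ($q = 30 + 26 = 56$)
$o = 56$
$d{\left(8,0^{2} \right)} o + 70 = 8 \cdot 56 + 70 = 448 + 70 = 518$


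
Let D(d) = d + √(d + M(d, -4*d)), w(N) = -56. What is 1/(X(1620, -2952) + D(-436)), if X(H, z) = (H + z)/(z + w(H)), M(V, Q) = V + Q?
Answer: -246309328/106788677033 - 1131008*√218/106788677033 ≈ -0.0024629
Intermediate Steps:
M(V, Q) = Q + V
D(d) = d + √2*√(-d) (D(d) = d + √(d + (-4*d + d)) = d + √(d - 3*d) = d + √(-2*d) = d + √2*√(-d))
X(H, z) = (H + z)/(-56 + z) (X(H, z) = (H + z)/(z - 56) = (H + z)/(-56 + z))
1/(X(1620, -2952) + D(-436)) = 1/((1620 - 2952)/(-56 - 2952) + (-436 + √2*√(-1*(-436)))) = 1/(-1332/(-3008) + (-436 + √2*√436)) = 1/(-1/3008*(-1332) + (-436 + √2*(2*√109))) = 1/(333/752 + (-436 + 2*√218)) = 1/(-327539/752 + 2*√218)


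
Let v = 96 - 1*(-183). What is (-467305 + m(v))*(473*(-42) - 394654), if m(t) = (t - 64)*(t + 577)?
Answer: 117419007800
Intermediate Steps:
v = 279 (v = 96 + 183 = 279)
m(t) = (-64 + t)*(577 + t)
(-467305 + m(v))*(473*(-42) - 394654) = (-467305 + (-36928 + 279² + 513*279))*(473*(-42) - 394654) = (-467305 + (-36928 + 77841 + 143127))*(-19866 - 394654) = (-467305 + 184040)*(-414520) = -283265*(-414520) = 117419007800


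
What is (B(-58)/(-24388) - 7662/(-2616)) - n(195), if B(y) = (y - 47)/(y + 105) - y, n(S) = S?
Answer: -11998798013/62469862 ≈ -192.07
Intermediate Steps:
B(y) = -y + (-47 + y)/(105 + y) (B(y) = (-47 + y)/(105 + y) - y = -y + (-47 + y)/(105 + y))
(B(-58)/(-24388) - 7662/(-2616)) - n(195) = (((-47 - 1*(-58)² - 104*(-58))/(105 - 58))/(-24388) - 7662/(-2616)) - 1*195 = (((-47 - 1*3364 + 6032)/47)*(-1/24388) - 7662*(-1/2616)) - 195 = (((-47 - 3364 + 6032)/47)*(-1/24388) + 1277/436) - 195 = (((1/47)*2621)*(-1/24388) + 1277/436) - 195 = ((2621/47)*(-1/24388) + 1277/436) - 195 = (-2621/1146236 + 1277/436) - 195 = 182825077/62469862 - 195 = -11998798013/62469862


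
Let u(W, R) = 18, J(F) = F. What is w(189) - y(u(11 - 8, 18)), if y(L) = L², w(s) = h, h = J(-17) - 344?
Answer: -685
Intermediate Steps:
h = -361 (h = -17 - 344 = -361)
w(s) = -361
w(189) - y(u(11 - 8, 18)) = -361 - 1*18² = -361 - 1*324 = -361 - 324 = -685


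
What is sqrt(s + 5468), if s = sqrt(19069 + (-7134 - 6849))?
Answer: sqrt(5468 + sqrt(5086)) ≈ 74.427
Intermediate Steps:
s = sqrt(5086) (s = sqrt(19069 - 13983) = sqrt(5086) ≈ 71.316)
sqrt(s + 5468) = sqrt(sqrt(5086) + 5468) = sqrt(5468 + sqrt(5086))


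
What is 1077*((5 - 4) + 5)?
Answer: 6462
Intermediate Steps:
1077*((5 - 4) + 5) = 1077*(1 + 5) = 1077*6 = 6462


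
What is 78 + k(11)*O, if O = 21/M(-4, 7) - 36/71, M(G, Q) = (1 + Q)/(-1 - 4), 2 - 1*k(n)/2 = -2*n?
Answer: -40920/71 ≈ -576.34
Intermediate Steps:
k(n) = 4 + 4*n (k(n) = 4 - (-4)*n = 4 + 4*n)
M(G, Q) = -1/5 - Q/5 (M(G, Q) = (1 + Q)/(-5) = (1 + Q)*(-1/5) = -1/5 - Q/5)
O = -7743/568 (O = 21/(-1/5 - 1/5*7) - 36/71 = 21/(-1/5 - 7/5) - 36*1/71 = 21/(-8/5) - 36/71 = 21*(-5/8) - 36/71 = -105/8 - 36/71 = -7743/568 ≈ -13.632)
78 + k(11)*O = 78 + (4 + 4*11)*(-7743/568) = 78 + (4 + 44)*(-7743/568) = 78 + 48*(-7743/568) = 78 - 46458/71 = -40920/71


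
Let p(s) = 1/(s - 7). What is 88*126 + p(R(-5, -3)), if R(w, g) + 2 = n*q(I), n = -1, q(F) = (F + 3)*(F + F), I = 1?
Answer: 188495/17 ≈ 11088.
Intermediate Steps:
q(F) = 2*F*(3 + F) (q(F) = (3 + F)*(2*F) = 2*F*(3 + F))
R(w, g) = -10 (R(w, g) = -2 - 2*(3 + 1) = -2 - 2*4 = -2 - 1*8 = -2 - 8 = -10)
p(s) = 1/(-7 + s)
88*126 + p(R(-5, -3)) = 88*126 + 1/(-7 - 10) = 11088 + 1/(-17) = 11088 - 1/17 = 188495/17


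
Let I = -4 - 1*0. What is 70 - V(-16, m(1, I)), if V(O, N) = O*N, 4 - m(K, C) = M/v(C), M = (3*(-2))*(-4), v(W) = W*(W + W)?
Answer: 122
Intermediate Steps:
v(W) = 2*W² (v(W) = W*(2*W) = 2*W²)
M = 24 (M = -6*(-4) = 24)
I = -4 (I = -4 + 0 = -4)
m(K, C) = 4 - 12/C² (m(K, C) = 4 - 24/(2*C²) = 4 - 24*1/(2*C²) = 4 - 12/C²)
V(O, N) = N*O
70 - V(-16, m(1, I)) = 70 - (4 - 12/(-4)²)*(-16) = 70 - (4 - 12*1/16)*(-16) = 70 - (4 - ¾)*(-16) = 70 - 13*(-16)/4 = 70 - 1*(-52) = 70 + 52 = 122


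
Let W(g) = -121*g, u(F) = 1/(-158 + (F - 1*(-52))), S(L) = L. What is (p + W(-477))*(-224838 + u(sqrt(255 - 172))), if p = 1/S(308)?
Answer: -586546343853340/45199 - 935623*sqrt(83)/180796 ≈ -1.2977e+10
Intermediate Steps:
p = 1/308 ≈ 0.0032468
u(F) = 1/(-106 + F) (u(F) = 1/(-158 + (F + 52)) = 1/(-158 + (52 + F)) = 1/(-106 + F))
(p + W(-477))*(-224838 + u(sqrt(255 - 172))) = (1/308 - 121*(-477))*(-224838 + 1/(-106 + sqrt(255 - 172))) = (1/308 + 57717)*(-224838 + 1/(-106 + sqrt(83))) = 17776837*(-224838 + 1/(-106 + sqrt(83)))/308 = -1998454238703/154 + 17776837/(308*(-106 + sqrt(83)))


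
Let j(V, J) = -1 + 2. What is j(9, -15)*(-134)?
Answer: -134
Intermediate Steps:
j(V, J) = 1
j(9, -15)*(-134) = 1*(-134) = -134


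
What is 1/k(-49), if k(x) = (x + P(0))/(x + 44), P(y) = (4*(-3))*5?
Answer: 5/109 ≈ 0.045872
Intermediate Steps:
P(y) = -60 (P(y) = -12*5 = -60)
k(x) = (-60 + x)/(44 + x) (k(x) = (x - 60)/(x + 44) = (-60 + x)/(44 + x))
1/k(-49) = 1/((-60 - 49)/(44 - 49)) = 1/(-109/(-5)) = 1/(-⅕*(-109)) = 1/(109/5) = 5/109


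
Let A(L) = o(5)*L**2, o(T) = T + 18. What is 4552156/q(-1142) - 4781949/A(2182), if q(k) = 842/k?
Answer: -284636490828057281/46101963692 ≈ -6.1741e+6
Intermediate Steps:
o(T) = 18 + T
A(L) = 23*L**2 (A(L) = (18 + 5)*L**2 = 23*L**2)
4552156/q(-1142) - 4781949/A(2182) = 4552156/((842/(-1142))) - 4781949/(23*2182**2) = 4552156/((842*(-1/1142))) - 4781949/(23*4761124) = 4552156/(-421/571) - 4781949/109505852 = 4552156*(-571/421) - 4781949*1/109505852 = -2599281076/421 - 4781949/109505852 = -284636490828057281/46101963692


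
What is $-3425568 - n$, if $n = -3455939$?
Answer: $30371$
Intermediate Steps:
$-3425568 - n = -3425568 - -3455939 = -3425568 + 3455939 = 30371$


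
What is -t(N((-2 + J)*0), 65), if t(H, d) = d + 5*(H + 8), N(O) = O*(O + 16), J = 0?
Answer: -105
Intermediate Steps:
N(O) = O*(16 + O)
t(H, d) = 40 + d + 5*H (t(H, d) = d + 5*(8 + H) = d + (40 + 5*H) = 40 + d + 5*H)
-t(N((-2 + J)*0), 65) = -(40 + 65 + 5*(((-2 + 0)*0)*(16 + (-2 + 0)*0))) = -(40 + 65 + 5*((-2*0)*(16 - 2*0))) = -(40 + 65 + 5*(0*(16 + 0))) = -(40 + 65 + 5*(0*16)) = -(40 + 65 + 5*0) = -(40 + 65 + 0) = -1*105 = -105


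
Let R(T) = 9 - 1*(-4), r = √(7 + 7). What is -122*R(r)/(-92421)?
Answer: 1586/92421 ≈ 0.017161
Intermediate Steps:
r = √14 ≈ 3.7417
R(T) = 13 (R(T) = 9 + 4 = 13)
-122*R(r)/(-92421) = -122*13/(-92421) = -1586*(-1/92421) = 1586/92421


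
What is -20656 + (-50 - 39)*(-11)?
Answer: -19677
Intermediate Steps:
-20656 + (-50 - 39)*(-11) = -20656 - 89*(-11) = -20656 + 979 = -19677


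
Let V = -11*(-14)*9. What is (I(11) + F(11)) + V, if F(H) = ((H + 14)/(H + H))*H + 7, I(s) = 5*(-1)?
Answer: 2801/2 ≈ 1400.5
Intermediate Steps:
I(s) = -5
F(H) = 14 + H/2 (F(H) = ((14 + H)/((2*H)))*H + 7 = ((14 + H)*(1/(2*H)))*H + 7 = ((14 + H)/(2*H))*H + 7 = (7 + H/2) + 7 = 14 + H/2)
V = 1386 (V = 154*9 = 1386)
(I(11) + F(11)) + V = (-5 + (14 + (1/2)*11)) + 1386 = (-5 + (14 + 11/2)) + 1386 = (-5 + 39/2) + 1386 = 29/2 + 1386 = 2801/2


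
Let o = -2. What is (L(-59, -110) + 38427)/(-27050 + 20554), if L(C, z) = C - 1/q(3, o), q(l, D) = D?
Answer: -76737/12992 ≈ -5.9065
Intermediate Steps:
L(C, z) = 1/2 + C (L(C, z) = C - 1/(-2) = C - 1*(-1/2) = C + 1/2 = 1/2 + C)
(L(-59, -110) + 38427)/(-27050 + 20554) = ((1/2 - 59) + 38427)/(-27050 + 20554) = (-117/2 + 38427)/(-6496) = (76737/2)*(-1/6496) = -76737/12992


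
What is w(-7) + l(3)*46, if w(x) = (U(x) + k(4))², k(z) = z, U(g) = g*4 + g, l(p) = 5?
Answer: 1191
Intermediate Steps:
U(g) = 5*g (U(g) = 4*g + g = 5*g)
w(x) = (4 + 5*x)² (w(x) = (5*x + 4)² = (4 + 5*x)²)
w(-7) + l(3)*46 = (4 + 5*(-7))² + 5*46 = (4 - 35)² + 230 = (-31)² + 230 = 961 + 230 = 1191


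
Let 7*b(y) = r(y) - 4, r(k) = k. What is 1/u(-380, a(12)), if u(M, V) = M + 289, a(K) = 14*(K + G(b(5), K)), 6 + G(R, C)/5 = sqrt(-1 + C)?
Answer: -1/91 ≈ -0.010989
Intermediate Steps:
b(y) = -4/7 + y/7 (b(y) = (y - 4)/7 = (-4 + y)/7 = -4/7 + y/7)
G(R, C) = -30 + 5*sqrt(-1 + C)
a(K) = -420 + 14*K + 70*sqrt(-1 + K) (a(K) = 14*(K + (-30 + 5*sqrt(-1 + K))) = 14*(-30 + K + 5*sqrt(-1 + K)) = -420 + 14*K + 70*sqrt(-1 + K))
u(M, V) = 289 + M
1/u(-380, a(12)) = 1/(289 - 380) = 1/(-91) = -1/91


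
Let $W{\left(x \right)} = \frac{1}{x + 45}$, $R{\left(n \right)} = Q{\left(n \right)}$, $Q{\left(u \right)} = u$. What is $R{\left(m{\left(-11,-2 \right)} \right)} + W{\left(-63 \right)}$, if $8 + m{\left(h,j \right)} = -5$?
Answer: $- \frac{235}{18} \approx -13.056$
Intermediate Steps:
$m{\left(h,j \right)} = -13$ ($m{\left(h,j \right)} = -8 - 5 = -13$)
$R{\left(n \right)} = n$
$W{\left(x \right)} = \frac{1}{45 + x}$
$R{\left(m{\left(-11,-2 \right)} \right)} + W{\left(-63 \right)} = -13 + \frac{1}{45 - 63} = -13 + \frac{1}{-18} = -13 - \frac{1}{18} = - \frac{235}{18}$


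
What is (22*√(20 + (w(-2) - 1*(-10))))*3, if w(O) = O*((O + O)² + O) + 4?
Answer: 66*√6 ≈ 161.67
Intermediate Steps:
w(O) = 4 + O*(O + 4*O²) (w(O) = O*((2*O)² + O) + 4 = O*(4*O² + O) + 4 = O*(O + 4*O²) + 4 = 4 + O*(O + 4*O²))
(22*√(20 + (w(-2) - 1*(-10))))*3 = (22*√(20 + ((4 + (-2)² + 4*(-2)³) - 1*(-10))))*3 = (22*√(20 + ((4 + 4 + 4*(-8)) + 10)))*3 = (22*√(20 + ((4 + 4 - 32) + 10)))*3 = (22*√(20 + (-24 + 10)))*3 = (22*√(20 - 14))*3 = (22*√6)*3 = 66*√6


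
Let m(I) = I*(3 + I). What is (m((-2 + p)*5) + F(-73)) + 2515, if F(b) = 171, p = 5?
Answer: 2956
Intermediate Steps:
(m((-2 + p)*5) + F(-73)) + 2515 = (((-2 + 5)*5)*(3 + (-2 + 5)*5) + 171) + 2515 = ((3*5)*(3 + 3*5) + 171) + 2515 = (15*(3 + 15) + 171) + 2515 = (15*18 + 171) + 2515 = (270 + 171) + 2515 = 441 + 2515 = 2956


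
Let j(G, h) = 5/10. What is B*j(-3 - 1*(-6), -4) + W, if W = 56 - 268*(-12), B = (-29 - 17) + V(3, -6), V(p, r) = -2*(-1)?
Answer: 3250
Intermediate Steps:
j(G, h) = ½ (j(G, h) = 5*(⅒) = ½)
V(p, r) = 2
B = -44 (B = (-29 - 17) + 2 = -46 + 2 = -44)
W = 3272 (W = 56 - 67*(-48) = 56 + 3216 = 3272)
B*j(-3 - 1*(-6), -4) + W = -44*½ + 3272 = -22 + 3272 = 3250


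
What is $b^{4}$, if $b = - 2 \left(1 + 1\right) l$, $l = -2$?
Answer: $4096$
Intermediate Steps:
$b = 8$ ($b = - 2 \left(1 + 1\right) \left(-2\right) = \left(-2\right) 2 \left(-2\right) = \left(-4\right) \left(-2\right) = 8$)
$b^{4} = 8^{4} = 4096$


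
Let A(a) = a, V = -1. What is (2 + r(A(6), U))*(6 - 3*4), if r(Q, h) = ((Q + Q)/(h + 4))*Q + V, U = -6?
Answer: 210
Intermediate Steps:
r(Q, h) = -1 + 2*Q**2/(4 + h) (r(Q, h) = ((Q + Q)/(h + 4))*Q - 1 = ((2*Q)/(4 + h))*Q - 1 = (2*Q/(4 + h))*Q - 1 = 2*Q**2/(4 + h) - 1 = -1 + 2*Q**2/(4 + h))
(2 + r(A(6), U))*(6 - 3*4) = (2 + (-4 - 1*(-6) + 2*6**2)/(4 - 6))*(6 - 3*4) = (2 + (-4 + 6 + 2*36)/(-2))*(6 - 12) = (2 - (-4 + 6 + 72)/2)*(-6) = (2 - 1/2*74)*(-6) = (2 - 37)*(-6) = -35*(-6) = 210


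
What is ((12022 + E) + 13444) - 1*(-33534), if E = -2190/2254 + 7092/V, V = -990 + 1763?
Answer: 51406235249/871171 ≈ 59008.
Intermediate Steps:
V = 773
E = 7146249/871171 (E = -2190/2254 + 7092/773 = -2190*1/2254 + 7092*(1/773) = -1095/1127 + 7092/773 = 7146249/871171 ≈ 8.2030)
((12022 + E) + 13444) - 1*(-33534) = ((12022 + 7146249/871171) + 13444) - 1*(-33534) = (10480364011/871171 + 13444) + 33534 = 22192386935/871171 + 33534 = 51406235249/871171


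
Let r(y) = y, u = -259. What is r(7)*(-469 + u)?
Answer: -5096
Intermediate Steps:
r(7)*(-469 + u) = 7*(-469 - 259) = 7*(-728) = -5096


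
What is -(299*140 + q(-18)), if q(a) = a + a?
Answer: -41824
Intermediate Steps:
q(a) = 2*a
-(299*140 + q(-18)) = -(299*140 + 2*(-18)) = -(41860 - 36) = -1*41824 = -41824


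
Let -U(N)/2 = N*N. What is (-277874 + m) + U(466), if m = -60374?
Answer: -772560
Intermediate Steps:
U(N) = -2*N**2 (U(N) = -2*N*N = -2*N**2)
(-277874 + m) + U(466) = (-277874 - 60374) - 2*466**2 = -338248 - 2*217156 = -338248 - 434312 = -772560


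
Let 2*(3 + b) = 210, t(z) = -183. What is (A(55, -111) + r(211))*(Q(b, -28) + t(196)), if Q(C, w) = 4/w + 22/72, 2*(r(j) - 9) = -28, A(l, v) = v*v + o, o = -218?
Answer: -278707675/126 ≈ -2.2120e+6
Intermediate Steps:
b = 102 (b = -3 + (½)*210 = -3 + 105 = 102)
A(l, v) = -218 + v² (A(l, v) = v*v - 218 = v² - 218 = -218 + v²)
r(j) = -5 (r(j) = 9 + (½)*(-28) = 9 - 14 = -5)
Q(C, w) = 11/36 + 4/w (Q(C, w) = 4/w + 22*(1/72) = 4/w + 11/36 = 11/36 + 4/w)
(A(55, -111) + r(211))*(Q(b, -28) + t(196)) = ((-218 + (-111)²) - 5)*((11/36 + 4/(-28)) - 183) = ((-218 + 12321) - 5)*((11/36 + 4*(-1/28)) - 183) = (12103 - 5)*((11/36 - ⅐) - 183) = 12098*(41/252 - 183) = 12098*(-46075/252) = -278707675/126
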